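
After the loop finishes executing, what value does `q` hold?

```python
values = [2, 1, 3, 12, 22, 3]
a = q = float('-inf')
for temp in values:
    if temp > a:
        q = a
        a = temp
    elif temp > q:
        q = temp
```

Let's trace through this code step by step.

Initialize: values = [2, 1, 3, 12, 22, 3]
Initialize: a = -inf
Initialize: q = -inf
Entering loop: for temp in values:
After iteration 1: temp = 2, a = 2, q = -inf
After iteration 2: temp = 1, a = 2, q = 1
After iteration 3: temp = 3, a = 3, q = 2
After iteration 4: temp = 12, a = 12, q = 3
After iteration 5: temp = 22, a = 22, q = 12
After iteration 6: temp = 3, a = 22, q = 12
Loop ends.

Final answer: 12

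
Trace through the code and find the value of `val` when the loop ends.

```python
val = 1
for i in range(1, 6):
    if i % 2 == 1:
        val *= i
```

Let's trace through this code step by step.

Initialize: val = 1
Entering loop: for i in range(1, 6):
After iteration 1: i = 1, val = 1
After iteration 2: i = 2, val = 1
After iteration 3: i = 3, val = 3
After iteration 4: i = 4, val = 3
After iteration 5: i = 5, val = 15
Loop ends.

Final answer: 15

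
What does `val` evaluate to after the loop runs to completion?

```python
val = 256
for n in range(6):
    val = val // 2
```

Let's trace through this code step by step.

Initialize: val = 256
Entering loop: for n in range(6):
After iteration 1: n = 0, val = 128
After iteration 2: n = 1, val = 64
After iteration 3: n = 2, val = 32
After iteration 4: n = 3, val = 16
After iteration 5: n = 4, val = 8
After iteration 6: n = 5, val = 4
Loop ends.

Final answer: 4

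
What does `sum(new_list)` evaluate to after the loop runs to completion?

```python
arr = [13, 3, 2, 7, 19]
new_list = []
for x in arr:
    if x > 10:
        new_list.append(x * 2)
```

Let's trace through this code step by step.

Initialize: arr = [13, 3, 2, 7, 19]
Initialize: new_list = []
Entering loop: for x in arr:
After iteration 1: x = 13, new_list = [26]
After iteration 2: x = 3, new_list = [26]
After iteration 3: x = 2, new_list = [26]
After iteration 4: x = 7, new_list = [26]
After iteration 5: x = 19, new_list = [26, 38]
Loop ends.
sum(new_list) = 64

Final answer: 64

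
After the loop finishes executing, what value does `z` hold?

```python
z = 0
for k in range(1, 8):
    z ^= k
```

Let's trace through this code step by step.

Initialize: z = 0
Entering loop: for k in range(1, 8):
After iteration 1: k = 1, z = 1
After iteration 2: k = 2, z = 3
After iteration 3: k = 3, z = 0
After iteration 4: k = 4, z = 4
After iteration 5: k = 5, z = 1
After iteration 6: k = 6, z = 7
After iteration 7: k = 7, z = 0
Loop ends.

Final answer: 0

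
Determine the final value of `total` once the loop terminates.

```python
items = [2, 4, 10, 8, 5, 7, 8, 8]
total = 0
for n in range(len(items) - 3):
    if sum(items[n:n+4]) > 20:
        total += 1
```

Let's trace through this code step by step.

Initialize: items = [2, 4, 10, 8, 5, 7, 8, 8]
Initialize: total = 0
Entering loop: for n in range(len(items) - 3):
After iteration 1: n = 0, total = 1
After iteration 2: n = 1, total = 2
After iteration 3: n = 2, total = 3
After iteration 4: n = 3, total = 4
After iteration 5: n = 4, total = 5
Loop ends.

Final answer: 5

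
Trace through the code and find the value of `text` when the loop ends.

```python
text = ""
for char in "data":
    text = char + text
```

Let's trace through this code step by step.

Initialize: text = ''
Entering loop: for char in "data":
After iteration 1: char = 'd', text = 'd'
After iteration 2: char = 'a', text = 'ad'
After iteration 3: char = 't', text = 'tad'
After iteration 4: char = 'a', text = 'atad'
Loop ends.

Final answer: 'atad'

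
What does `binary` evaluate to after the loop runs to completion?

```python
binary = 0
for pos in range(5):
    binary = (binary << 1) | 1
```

Let's trace through this code step by step.

Initialize: binary = 0
Entering loop: for pos in range(5):
After iteration 1: pos = 0, binary = 1
After iteration 2: pos = 1, binary = 3
After iteration 3: pos = 2, binary = 7
After iteration 4: pos = 3, binary = 15
After iteration 5: pos = 4, binary = 31
Loop ends.

Final answer: 31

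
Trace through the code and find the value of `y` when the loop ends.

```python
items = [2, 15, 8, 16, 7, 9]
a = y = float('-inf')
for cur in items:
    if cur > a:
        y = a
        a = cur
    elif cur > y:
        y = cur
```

Let's trace through this code step by step.

Initialize: items = [2, 15, 8, 16, 7, 9]
Initialize: a = -inf
Initialize: y = -inf
Entering loop: for cur in items:
After iteration 1: cur = 2, a = 2, y = -inf
After iteration 2: cur = 15, a = 15, y = 2
After iteration 3: cur = 8, a = 15, y = 8
After iteration 4: cur = 16, a = 16, y = 15
After iteration 5: cur = 7, a = 16, y = 15
After iteration 6: cur = 9, a = 16, y = 15
Loop ends.

Final answer: 15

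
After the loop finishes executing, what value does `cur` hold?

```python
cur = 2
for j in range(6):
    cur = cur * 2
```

Let's trace through this code step by step.

Initialize: cur = 2
Entering loop: for j in range(6):
After iteration 1: j = 0, cur = 4
After iteration 2: j = 1, cur = 8
After iteration 3: j = 2, cur = 16
After iteration 4: j = 3, cur = 32
After iteration 5: j = 4, cur = 64
After iteration 6: j = 5, cur = 128
Loop ends.

Final answer: 128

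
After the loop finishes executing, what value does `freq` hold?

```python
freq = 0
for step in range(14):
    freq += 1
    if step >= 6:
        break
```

Let's trace through this code step by step.

Initialize: freq = 0
Entering loop: for step in range(14):
After iteration 1: step = 0, freq = 1
After iteration 2: step = 1, freq = 2
After iteration 3: step = 2, freq = 3
After iteration 4: step = 3, freq = 4
After iteration 5: step = 4, freq = 5
After iteration 6: step = 5, freq = 6
After iteration 7: step = 6, freq = 7
Loop ends.

Final answer: 7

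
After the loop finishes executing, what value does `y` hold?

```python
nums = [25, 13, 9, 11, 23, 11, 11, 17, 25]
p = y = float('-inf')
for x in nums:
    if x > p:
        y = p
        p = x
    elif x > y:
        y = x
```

Let's trace through this code step by step.

Initialize: nums = [25, 13, 9, 11, 23, 11, 11, 17, 25]
Initialize: p = -inf
Initialize: y = -inf
Entering loop: for x in nums:
After iteration 1: x = 25, p = 25, y = -inf
After iteration 2: x = 13, p = 25, y = 13
After iteration 3: x = 9, p = 25, y = 13
After iteration 4: x = 11, p = 25, y = 13
After iteration 5: x = 23, p = 25, y = 23
After iteration 6: x = 11, p = 25, y = 23
After iteration 7: x = 11, p = 25, y = 23
After iteration 8: x = 17, p = 25, y = 23
After iteration 9: x = 25, p = 25, y = 25
Loop ends.

Final answer: 25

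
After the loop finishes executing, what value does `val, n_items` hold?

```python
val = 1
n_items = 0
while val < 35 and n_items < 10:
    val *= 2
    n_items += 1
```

Let's trace through this code step by step.

Initialize: val = 1
Initialize: n_items = 0
Entering loop: while val < 35 and n_items < 10:
After iteration 1: val = 2, n_items = 1
After iteration 2: val = 4, n_items = 2
After iteration 3: val = 8, n_items = 3
After iteration 4: val = 16, n_items = 4
After iteration 5: val = 32, n_items = 5
After iteration 6: val = 64, n_items = 6
Loop ends.

Final answer: 64, 6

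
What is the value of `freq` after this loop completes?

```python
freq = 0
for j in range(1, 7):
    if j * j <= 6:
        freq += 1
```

Let's trace through this code step by step.

Initialize: freq = 0
Entering loop: for j in range(1, 7):
After iteration 1: j = 1, freq = 1
After iteration 2: j = 2, freq = 2
After iteration 3: j = 3, freq = 2
After iteration 4: j = 4, freq = 2
After iteration 5: j = 5, freq = 2
After iteration 6: j = 6, freq = 2
Loop ends.

Final answer: 2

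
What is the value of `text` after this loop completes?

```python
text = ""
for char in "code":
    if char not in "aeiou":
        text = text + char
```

Let's trace through this code step by step.

Initialize: text = ''
Entering loop: for char in "code":
After iteration 1: char = 'c', text = 'c'
After iteration 2: char = 'o', text = 'c'
After iteration 3: char = 'd', text = 'cd'
After iteration 4: char = 'e', text = 'cd'
Loop ends.

Final answer: 'cd'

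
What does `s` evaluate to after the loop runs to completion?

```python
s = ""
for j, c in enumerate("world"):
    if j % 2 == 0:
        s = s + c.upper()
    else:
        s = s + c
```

Let's trace through this code step by step.

Initialize: s = ''
Entering loop: for j, c in enumerate("world"):
After iteration 1: j = 0, c = 'w', s = 'W'
After iteration 2: j = 1, c = 'o', s = 'Wo'
After iteration 3: j = 2, c = 'r', s = 'WoR'
After iteration 4: j = 3, c = 'l', s = 'WoRl'
After iteration 5: j = 4, c = 'd', s = 'WoRlD'
Loop ends.

Final answer: 'WoRlD'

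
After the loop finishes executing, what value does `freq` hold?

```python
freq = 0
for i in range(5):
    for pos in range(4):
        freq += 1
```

Let's trace through this code step by step.

Initialize: freq = 0
Entering loop: for i in range(5):
After iteration 1: i = 0, freq = 4
After iteration 2: i = 1, freq = 8
After iteration 3: i = 2, freq = 12
After iteration 4: i = 3, freq = 16
After iteration 5: i = 4, freq = 20
Loop ends.

Final answer: 20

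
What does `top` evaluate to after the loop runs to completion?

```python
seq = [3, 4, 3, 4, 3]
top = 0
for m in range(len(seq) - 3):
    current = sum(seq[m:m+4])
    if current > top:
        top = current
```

Let's trace through this code step by step.

Initialize: seq = [3, 4, 3, 4, 3]
Initialize: top = 0
Entering loop: for m in range(len(seq) - 3):
After iteration 1: m = 0, top = 14
After iteration 2: m = 1, top = 14
Loop ends.

Final answer: 14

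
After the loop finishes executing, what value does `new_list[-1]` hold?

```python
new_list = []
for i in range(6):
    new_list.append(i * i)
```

Let's trace through this code step by step.

Initialize: new_list = []
Entering loop: for i in range(6):
After iteration 1: i = 0, new_list = [0]
After iteration 2: i = 1, new_list = [0, 1]
After iteration 3: i = 2, new_list = [0, 1, 4]
After iteration 4: i = 3, new_list = [0, 1, 4, 9]
After iteration 5: i = 4, new_list = [0, 1, 4, 9, 16]
After iteration 6: i = 5, new_list = [0, 1, 4, 9, 16, 25]
Loop ends.
new_list[-1] = 25

Final answer: 25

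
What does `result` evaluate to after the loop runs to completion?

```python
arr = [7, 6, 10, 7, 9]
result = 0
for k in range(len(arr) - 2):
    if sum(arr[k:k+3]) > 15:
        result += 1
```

Let's trace through this code step by step.

Initialize: arr = [7, 6, 10, 7, 9]
Initialize: result = 0
Entering loop: for k in range(len(arr) - 2):
After iteration 1: k = 0, result = 1
After iteration 2: k = 1, result = 2
After iteration 3: k = 2, result = 3
Loop ends.

Final answer: 3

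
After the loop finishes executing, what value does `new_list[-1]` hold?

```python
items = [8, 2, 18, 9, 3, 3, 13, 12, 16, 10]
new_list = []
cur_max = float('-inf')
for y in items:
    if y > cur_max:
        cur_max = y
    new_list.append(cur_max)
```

Let's trace through this code step by step.

Initialize: items = [8, 2, 18, 9, 3, 3, 13, 12, 16, 10]
Initialize: new_list = []
Initialize: cur_max = -inf
Entering loop: for y in items:
After iteration 1: y = 8, new_list = [8], cur_max = 8
After iteration 2: y = 2, new_list = [8, 8], cur_max = 8
After iteration 3: y = 18, new_list = [8, 8, 18], cur_max = 18
After iteration 4: y = 9, new_list = [8, 8, 18, 18], cur_max = 18
After iteration 5: y = 3, new_list = [8, 8, 18, 18, 18], cur_max = 18
After iteration 6: y = 3, new_list = [8, 8, 18, 18, 18, 18], cur_max = 18
After iteration 7: y = 13, new_list = [8, 8, 18, 18, 18, 18, 18], cur_max = 18
After iteration 8: y = 12, new_list = [8, 8, 18, 18, 18, 18, 18, 18], cur_max = 18
After iteration 9: y = 16, new_list = [8, 8, 18, 18, 18, 18, 18, 18, 18], cur_max = 18
After iteration 10: y = 10, new_list = [8, 8, 18, 18, 18, 18, 18, 18, 18, 18], cur_max = 18
Loop ends.
new_list[-1] = 18

Final answer: 18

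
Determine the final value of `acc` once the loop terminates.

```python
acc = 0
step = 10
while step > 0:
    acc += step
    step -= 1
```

Let's trace through this code step by step.

Initialize: acc = 0
Initialize: step = 10
Entering loop: while step > 0:
After iteration 1: acc = 10, step = 9
After iteration 2: acc = 19, step = 8
After iteration 3: acc = 27, step = 7
After iteration 4: acc = 34, step = 6
After iteration 5: acc = 40, step = 5
After iteration 6: acc = 45, step = 4
After iteration 7: acc = 49, step = 3
After iteration 8: acc = 52, step = 2
After iteration 9: acc = 54, step = 1
After iteration 10: acc = 55, step = 0
Loop ends.

Final answer: 55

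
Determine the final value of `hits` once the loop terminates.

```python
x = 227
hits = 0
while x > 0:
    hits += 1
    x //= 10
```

Let's trace through this code step by step.

Initialize: x = 227
Initialize: hits = 0
Entering loop: while x > 0:
After iteration 1: x = 22, hits = 1
After iteration 2: x = 2, hits = 2
After iteration 3: x = 0, hits = 3
Loop ends.

Final answer: 3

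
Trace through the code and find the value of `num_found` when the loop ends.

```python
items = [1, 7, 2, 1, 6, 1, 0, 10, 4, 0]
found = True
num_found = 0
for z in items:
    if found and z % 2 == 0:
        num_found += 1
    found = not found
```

Let's trace through this code step by step.

Initialize: items = [1, 7, 2, 1, 6, 1, 0, 10, 4, 0]
Initialize: found = True
Initialize: num_found = 0
Entering loop: for z in items:
After iteration 1: z = 1, found = False, num_found = 0
After iteration 2: z = 7, found = True, num_found = 0
After iteration 3: z = 2, found = False, num_found = 1
After iteration 4: z = 1, found = True, num_found = 1
After iteration 5: z = 6, found = False, num_found = 2
After iteration 6: z = 1, found = True, num_found = 2
After iteration 7: z = 0, found = False, num_found = 3
After iteration 8: z = 10, found = True, num_found = 3
After iteration 9: z = 4, found = False, num_found = 4
After iteration 10: z = 0, found = True, num_found = 4
Loop ends.

Final answer: 4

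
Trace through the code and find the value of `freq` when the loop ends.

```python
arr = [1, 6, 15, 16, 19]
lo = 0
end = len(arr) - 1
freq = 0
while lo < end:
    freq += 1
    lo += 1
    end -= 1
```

Let's trace through this code step by step.

Initialize: arr = [1, 6, 15, 16, 19]
Initialize: lo = 0
Initialize: end = 4
Initialize: freq = 0
Entering loop: while lo < end:
After iteration 1: lo = 1, end = 3, freq = 1
After iteration 2: lo = 2, end = 2, freq = 2
Loop ends.

Final answer: 2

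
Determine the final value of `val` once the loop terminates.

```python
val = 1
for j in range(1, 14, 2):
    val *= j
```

Let's trace through this code step by step.

Initialize: val = 1
Entering loop: for j in range(1, 14, 2):
After iteration 1: j = 1, val = 1
After iteration 2: j = 3, val = 3
After iteration 3: j = 5, val = 15
After iteration 4: j = 7, val = 105
After iteration 5: j = 9, val = 945
After iteration 6: j = 11, val = 10395
After iteration 7: j = 13, val = 135135
Loop ends.

Final answer: 135135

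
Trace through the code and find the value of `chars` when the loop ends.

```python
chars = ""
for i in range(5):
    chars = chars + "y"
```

Let's trace through this code step by step.

Initialize: chars = ''
Entering loop: for i in range(5):
After iteration 1: i = 0, chars = 'y'
After iteration 2: i = 1, chars = 'yy'
After iteration 3: i = 2, chars = 'yyy'
After iteration 4: i = 3, chars = 'yyyy'
After iteration 5: i = 4, chars = 'yyyyy'
Loop ends.

Final answer: 'yyyyy'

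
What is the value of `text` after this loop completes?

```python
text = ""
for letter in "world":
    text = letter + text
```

Let's trace through this code step by step.

Initialize: text = ''
Entering loop: for letter in "world":
After iteration 1: letter = 'w', text = 'w'
After iteration 2: letter = 'o', text = 'ow'
After iteration 3: letter = 'r', text = 'row'
After iteration 4: letter = 'l', text = 'lrow'
After iteration 5: letter = 'd', text = 'dlrow'
Loop ends.

Final answer: 'dlrow'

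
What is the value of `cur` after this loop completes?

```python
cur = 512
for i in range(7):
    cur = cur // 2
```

Let's trace through this code step by step.

Initialize: cur = 512
Entering loop: for i in range(7):
After iteration 1: i = 0, cur = 256
After iteration 2: i = 1, cur = 128
After iteration 3: i = 2, cur = 64
After iteration 4: i = 3, cur = 32
After iteration 5: i = 4, cur = 16
After iteration 6: i = 5, cur = 8
After iteration 7: i = 6, cur = 4
Loop ends.

Final answer: 4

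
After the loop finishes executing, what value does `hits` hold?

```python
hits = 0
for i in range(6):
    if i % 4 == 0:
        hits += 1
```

Let's trace through this code step by step.

Initialize: hits = 0
Entering loop: for i in range(6):
After iteration 1: i = 0, hits = 1
After iteration 2: i = 1, hits = 1
After iteration 3: i = 2, hits = 1
After iteration 4: i = 3, hits = 1
After iteration 5: i = 4, hits = 2
After iteration 6: i = 5, hits = 2
Loop ends.

Final answer: 2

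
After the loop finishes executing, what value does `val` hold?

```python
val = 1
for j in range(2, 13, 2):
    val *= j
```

Let's trace through this code step by step.

Initialize: val = 1
Entering loop: for j in range(2, 13, 2):
After iteration 1: j = 2, val = 2
After iteration 2: j = 4, val = 8
After iteration 3: j = 6, val = 48
After iteration 4: j = 8, val = 384
After iteration 5: j = 10, val = 3840
After iteration 6: j = 12, val = 46080
Loop ends.

Final answer: 46080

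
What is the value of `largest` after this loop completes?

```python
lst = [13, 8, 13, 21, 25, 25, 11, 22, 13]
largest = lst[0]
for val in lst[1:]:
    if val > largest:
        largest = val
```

Let's trace through this code step by step.

Initialize: lst = [13, 8, 13, 21, 25, 25, 11, 22, 13]
Initialize: largest = 13
Entering loop: for val in lst[1:]:
After iteration 1: val = 8, largest = 13
After iteration 2: val = 13, largest = 13
After iteration 3: val = 21, largest = 21
After iteration 4: val = 25, largest = 25
After iteration 5: val = 25, largest = 25
After iteration 6: val = 11, largest = 25
After iteration 7: val = 22, largest = 25
After iteration 8: val = 13, largest = 25
Loop ends.

Final answer: 25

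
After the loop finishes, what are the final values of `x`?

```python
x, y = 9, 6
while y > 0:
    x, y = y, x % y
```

Let's trace through this code step by step.

Initialize: x = 9
Initialize: y = 6
Entering loop: while y > 0:
After iteration 1: x = 6, y = 3
After iteration 2: x = 3, y = 0
Loop ends.

Final answer: 3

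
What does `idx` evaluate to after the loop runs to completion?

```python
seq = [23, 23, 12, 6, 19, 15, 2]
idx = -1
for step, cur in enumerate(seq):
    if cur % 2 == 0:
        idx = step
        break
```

Let's trace through this code step by step.

Initialize: seq = [23, 23, 12, 6, 19, 15, 2]
Initialize: idx = -1
Entering loop: for step, cur in enumerate(seq):
After iteration 1: step = 0, cur = 23, idx = -1
After iteration 2: step = 1, cur = 23, idx = -1
After iteration 3: step = 2, cur = 12, idx = 2
Loop ends.

Final answer: 2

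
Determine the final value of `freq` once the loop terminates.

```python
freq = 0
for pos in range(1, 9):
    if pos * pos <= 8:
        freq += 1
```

Let's trace through this code step by step.

Initialize: freq = 0
Entering loop: for pos in range(1, 9):
After iteration 1: pos = 1, freq = 1
After iteration 2: pos = 2, freq = 2
After iteration 3: pos = 3, freq = 2
After iteration 4: pos = 4, freq = 2
After iteration 5: pos = 5, freq = 2
After iteration 6: pos = 6, freq = 2
After iteration 7: pos = 7, freq = 2
After iteration 8: pos = 8, freq = 2
Loop ends.

Final answer: 2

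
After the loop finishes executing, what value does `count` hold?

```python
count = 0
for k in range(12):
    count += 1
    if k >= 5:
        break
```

Let's trace through this code step by step.

Initialize: count = 0
Entering loop: for k in range(12):
After iteration 1: k = 0, count = 1
After iteration 2: k = 1, count = 2
After iteration 3: k = 2, count = 3
After iteration 4: k = 3, count = 4
After iteration 5: k = 4, count = 5
After iteration 6: k = 5, count = 6
Loop ends.

Final answer: 6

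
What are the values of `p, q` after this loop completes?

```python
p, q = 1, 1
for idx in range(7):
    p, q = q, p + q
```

Let's trace through this code step by step.

Initialize: p = 1
Initialize: q = 1
Entering loop: for idx in range(7):
After iteration 1: idx = 0, p = 1, q = 2
After iteration 2: idx = 1, p = 2, q = 3
After iteration 3: idx = 2, p = 3, q = 5
After iteration 4: idx = 3, p = 5, q = 8
After iteration 5: idx = 4, p = 8, q = 13
After iteration 6: idx = 5, p = 13, q = 21
After iteration 7: idx = 6, p = 21, q = 34
Loop ends.

Final answer: 21, 34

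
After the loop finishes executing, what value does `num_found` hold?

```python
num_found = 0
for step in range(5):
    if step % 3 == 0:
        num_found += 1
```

Let's trace through this code step by step.

Initialize: num_found = 0
Entering loop: for step in range(5):
After iteration 1: step = 0, num_found = 1
After iteration 2: step = 1, num_found = 1
After iteration 3: step = 2, num_found = 1
After iteration 4: step = 3, num_found = 2
After iteration 5: step = 4, num_found = 2
Loop ends.

Final answer: 2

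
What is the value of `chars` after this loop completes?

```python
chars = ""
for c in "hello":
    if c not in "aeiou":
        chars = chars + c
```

Let's trace through this code step by step.

Initialize: chars = ''
Entering loop: for c in "hello":
After iteration 1: c = 'h', chars = 'h'
After iteration 2: c = 'e', chars = 'h'
After iteration 3: c = 'l', chars = 'hl'
After iteration 4: c = 'l', chars = 'hll'
After iteration 5: c = 'o', chars = 'hll'
Loop ends.

Final answer: 'hll'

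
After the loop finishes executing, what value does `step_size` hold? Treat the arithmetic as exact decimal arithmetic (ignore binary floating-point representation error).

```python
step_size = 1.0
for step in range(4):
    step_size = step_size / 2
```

Let's trace through this code step by step.

Initialize: step_size = 1.0
Entering loop: for step in range(4):
After iteration 1: step = 0, step_size = 0.5
After iteration 2: step = 1, step_size = 0.25
After iteration 3: step = 2, step_size = 0.125
After iteration 4: step = 3, step_size = 0.0625
Loop ends.

Final answer: 0.0625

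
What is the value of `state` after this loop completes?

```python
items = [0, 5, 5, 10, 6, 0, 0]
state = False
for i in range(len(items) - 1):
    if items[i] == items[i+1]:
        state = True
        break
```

Let's trace through this code step by step.

Initialize: items = [0, 5, 5, 10, 6, 0, 0]
Initialize: state = False
Entering loop: for i in range(len(items) - 1):
After iteration 1: i = 0, state = False
After iteration 2: i = 1, state = True
Loop ends.

Final answer: True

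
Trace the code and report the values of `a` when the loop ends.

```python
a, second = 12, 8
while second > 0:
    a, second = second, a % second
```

Let's trace through this code step by step.

Initialize: a = 12
Initialize: second = 8
Entering loop: while second > 0:
After iteration 1: a = 8, second = 4
After iteration 2: a = 4, second = 0
Loop ends.

Final answer: 4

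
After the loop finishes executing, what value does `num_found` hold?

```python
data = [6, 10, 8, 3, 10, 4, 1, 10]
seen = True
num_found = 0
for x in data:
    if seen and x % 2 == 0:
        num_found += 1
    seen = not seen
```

Let's trace through this code step by step.

Initialize: data = [6, 10, 8, 3, 10, 4, 1, 10]
Initialize: seen = True
Initialize: num_found = 0
Entering loop: for x in data:
After iteration 1: x = 6, seen = False, num_found = 1
After iteration 2: x = 10, seen = True, num_found = 1
After iteration 3: x = 8, seen = False, num_found = 2
After iteration 4: x = 3, seen = True, num_found = 2
After iteration 5: x = 10, seen = False, num_found = 3
After iteration 6: x = 4, seen = True, num_found = 3
After iteration 7: x = 1, seen = False, num_found = 3
After iteration 8: x = 10, seen = True, num_found = 3
Loop ends.

Final answer: 3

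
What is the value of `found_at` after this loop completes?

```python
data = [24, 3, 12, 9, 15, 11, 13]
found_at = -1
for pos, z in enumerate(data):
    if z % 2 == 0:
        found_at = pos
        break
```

Let's trace through this code step by step.

Initialize: data = [24, 3, 12, 9, 15, 11, 13]
Initialize: found_at = -1
Entering loop: for pos, z in enumerate(data):
After iteration 1: pos = 0, z = 24, found_at = 0
Loop ends.

Final answer: 0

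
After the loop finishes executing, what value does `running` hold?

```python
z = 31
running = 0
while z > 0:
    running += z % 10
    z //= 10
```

Let's trace through this code step by step.

Initialize: z = 31
Initialize: running = 0
Entering loop: while z > 0:
After iteration 1: z = 3, running = 1
After iteration 2: z = 0, running = 4
Loop ends.

Final answer: 4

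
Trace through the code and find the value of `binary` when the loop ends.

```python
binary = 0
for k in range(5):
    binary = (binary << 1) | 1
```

Let's trace through this code step by step.

Initialize: binary = 0
Entering loop: for k in range(5):
After iteration 1: k = 0, binary = 1
After iteration 2: k = 1, binary = 3
After iteration 3: k = 2, binary = 7
After iteration 4: k = 3, binary = 15
After iteration 5: k = 4, binary = 31
Loop ends.

Final answer: 31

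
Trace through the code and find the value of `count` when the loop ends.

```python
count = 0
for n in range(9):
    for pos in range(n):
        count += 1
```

Let's trace through this code step by step.

Initialize: count = 0
Entering loop: for n in range(9):
After iteration 1: n = 0, count = 0
After iteration 2: n = 1, count = 1, pos = 0
After iteration 3: n = 2, count = 3, pos = 1
After iteration 4: n = 3, count = 6, pos = 2
After iteration 5: n = 4, count = 10, pos = 3
After iteration 6: n = 5, count = 15, pos = 4
After iteration 7: n = 6, count = 21, pos = 5
After iteration 8: n = 7, count = 28, pos = 6
After iteration 9: n = 8, count = 36, pos = 7
Loop ends.

Final answer: 36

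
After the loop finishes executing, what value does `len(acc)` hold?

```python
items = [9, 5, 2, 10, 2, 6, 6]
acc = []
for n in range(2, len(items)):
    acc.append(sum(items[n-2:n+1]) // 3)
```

Let's trace through this code step by step.

Initialize: items = [9, 5, 2, 10, 2, 6, 6]
Initialize: acc = []
Entering loop: for n in range(2, len(items)):
After iteration 1: n = 2, acc = [5]
After iteration 2: n = 3, acc = [5, 5]
After iteration 3: n = 4, acc = [5, 5, 4]
After iteration 4: n = 5, acc = [5, 5, 4, 6]
After iteration 5: n = 6, acc = [5, 5, 4, 6, 4]
Loop ends.
len(acc) = 5

Final answer: 5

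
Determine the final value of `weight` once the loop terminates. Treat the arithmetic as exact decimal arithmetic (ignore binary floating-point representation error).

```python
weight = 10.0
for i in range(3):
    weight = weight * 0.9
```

Let's trace through this code step by step.

Initialize: weight = 10.0
Entering loop: for i in range(3):
After iteration 1: i = 0, weight = 9.0
After iteration 2: i = 1, weight = 8.1
After iteration 3: i = 2, weight = 7.29
Loop ends.

Final answer: 7.29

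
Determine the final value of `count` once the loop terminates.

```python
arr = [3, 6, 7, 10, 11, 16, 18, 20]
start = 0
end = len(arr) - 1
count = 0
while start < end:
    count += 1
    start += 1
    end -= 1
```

Let's trace through this code step by step.

Initialize: arr = [3, 6, 7, 10, 11, 16, 18, 20]
Initialize: start = 0
Initialize: end = 7
Initialize: count = 0
Entering loop: while start < end:
After iteration 1: start = 1, end = 6, count = 1
After iteration 2: start = 2, end = 5, count = 2
After iteration 3: start = 3, end = 4, count = 3
After iteration 4: start = 4, end = 3, count = 4
Loop ends.

Final answer: 4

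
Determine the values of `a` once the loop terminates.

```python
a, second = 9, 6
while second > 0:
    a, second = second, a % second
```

Let's trace through this code step by step.

Initialize: a = 9
Initialize: second = 6
Entering loop: while second > 0:
After iteration 1: a = 6, second = 3
After iteration 2: a = 3, second = 0
Loop ends.

Final answer: 3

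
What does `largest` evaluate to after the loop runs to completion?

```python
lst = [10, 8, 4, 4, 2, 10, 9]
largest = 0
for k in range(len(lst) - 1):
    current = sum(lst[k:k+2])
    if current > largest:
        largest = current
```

Let's trace through this code step by step.

Initialize: lst = [10, 8, 4, 4, 2, 10, 9]
Initialize: largest = 0
Entering loop: for k in range(len(lst) - 1):
After iteration 1: k = 0, largest = 18, current = 18
After iteration 2: k = 1, largest = 18, current = 12
After iteration 3: k = 2, largest = 18, current = 8
After iteration 4: k = 3, largest = 18, current = 6
After iteration 5: k = 4, largest = 18, current = 12
After iteration 6: k = 5, largest = 19, current = 19
Loop ends.

Final answer: 19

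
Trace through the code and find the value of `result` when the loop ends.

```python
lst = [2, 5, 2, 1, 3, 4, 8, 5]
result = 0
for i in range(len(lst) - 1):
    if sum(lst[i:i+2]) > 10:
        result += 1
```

Let's trace through this code step by step.

Initialize: lst = [2, 5, 2, 1, 3, 4, 8, 5]
Initialize: result = 0
Entering loop: for i in range(len(lst) - 1):
After iteration 1: i = 0, result = 0
After iteration 2: i = 1, result = 0
After iteration 3: i = 2, result = 0
After iteration 4: i = 3, result = 0
After iteration 5: i = 4, result = 0
After iteration 6: i = 5, result = 1
After iteration 7: i = 6, result = 2
Loop ends.

Final answer: 2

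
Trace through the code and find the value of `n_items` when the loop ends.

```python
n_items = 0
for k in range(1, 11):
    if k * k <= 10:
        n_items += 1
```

Let's trace through this code step by step.

Initialize: n_items = 0
Entering loop: for k in range(1, 11):
After iteration 1: k = 1, n_items = 1
After iteration 2: k = 2, n_items = 2
After iteration 3: k = 3, n_items = 3
After iteration 4: k = 4, n_items = 3
After iteration 5: k = 5, n_items = 3
After iteration 6: k = 6, n_items = 3
After iteration 7: k = 7, n_items = 3
After iteration 8: k = 8, n_items = 3
After iteration 9: k = 9, n_items = 3
After iteration 10: k = 10, n_items = 3
Loop ends.

Final answer: 3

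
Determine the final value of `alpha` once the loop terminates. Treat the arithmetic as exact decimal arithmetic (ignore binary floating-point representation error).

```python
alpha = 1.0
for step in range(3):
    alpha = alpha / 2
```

Let's trace through this code step by step.

Initialize: alpha = 1.0
Entering loop: for step in range(3):
After iteration 1: step = 0, alpha = 0.5
After iteration 2: step = 1, alpha = 0.25
After iteration 3: step = 2, alpha = 0.125
Loop ends.

Final answer: 0.125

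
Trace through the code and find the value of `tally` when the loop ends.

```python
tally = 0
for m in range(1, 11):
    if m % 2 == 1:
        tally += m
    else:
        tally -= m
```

Let's trace through this code step by step.

Initialize: tally = 0
Entering loop: for m in range(1, 11):
After iteration 1: m = 1, tally = 1
After iteration 2: m = 2, tally = -1
After iteration 3: m = 3, tally = 2
After iteration 4: m = 4, tally = -2
After iteration 5: m = 5, tally = 3
After iteration 6: m = 6, tally = -3
After iteration 7: m = 7, tally = 4
After iteration 8: m = 8, tally = -4
After iteration 9: m = 9, tally = 5
After iteration 10: m = 10, tally = -5
Loop ends.

Final answer: -5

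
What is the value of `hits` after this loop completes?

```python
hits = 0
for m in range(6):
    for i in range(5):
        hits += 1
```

Let's trace through this code step by step.

Initialize: hits = 0
Entering loop: for m in range(6):
After iteration 1: m = 0, hits = 5
After iteration 2: m = 1, hits = 10
After iteration 3: m = 2, hits = 15
After iteration 4: m = 3, hits = 20
After iteration 5: m = 4, hits = 25
After iteration 6: m = 5, hits = 30
Loop ends.

Final answer: 30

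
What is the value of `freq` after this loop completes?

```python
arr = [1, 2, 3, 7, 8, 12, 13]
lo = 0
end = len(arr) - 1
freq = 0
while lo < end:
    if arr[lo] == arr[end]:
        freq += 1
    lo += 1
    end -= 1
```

Let's trace through this code step by step.

Initialize: arr = [1, 2, 3, 7, 8, 12, 13]
Initialize: lo = 0
Initialize: end = 6
Initialize: freq = 0
Entering loop: while lo < end:
After iteration 1: lo = 1, end = 5, freq = 0
After iteration 2: lo = 2, end = 4, freq = 0
After iteration 3: lo = 3, end = 3, freq = 0
Loop ends.

Final answer: 0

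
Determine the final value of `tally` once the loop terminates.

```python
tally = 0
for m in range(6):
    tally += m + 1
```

Let's trace through this code step by step.

Initialize: tally = 0
Entering loop: for m in range(6):
After iteration 1: m = 0, tally = 1
After iteration 2: m = 1, tally = 3
After iteration 3: m = 2, tally = 6
After iteration 4: m = 3, tally = 10
After iteration 5: m = 4, tally = 15
After iteration 6: m = 5, tally = 21
Loop ends.

Final answer: 21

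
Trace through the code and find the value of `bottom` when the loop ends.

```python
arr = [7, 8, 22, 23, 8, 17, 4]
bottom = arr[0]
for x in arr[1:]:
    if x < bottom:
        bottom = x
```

Let's trace through this code step by step.

Initialize: arr = [7, 8, 22, 23, 8, 17, 4]
Initialize: bottom = 7
Entering loop: for x in arr[1:]:
After iteration 1: x = 8, bottom = 7
After iteration 2: x = 22, bottom = 7
After iteration 3: x = 23, bottom = 7
After iteration 4: x = 8, bottom = 7
After iteration 5: x = 17, bottom = 7
After iteration 6: x = 4, bottom = 4
Loop ends.

Final answer: 4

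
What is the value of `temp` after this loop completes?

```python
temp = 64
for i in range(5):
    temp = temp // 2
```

Let's trace through this code step by step.

Initialize: temp = 64
Entering loop: for i in range(5):
After iteration 1: i = 0, temp = 32
After iteration 2: i = 1, temp = 16
After iteration 3: i = 2, temp = 8
After iteration 4: i = 3, temp = 4
After iteration 5: i = 4, temp = 2
Loop ends.

Final answer: 2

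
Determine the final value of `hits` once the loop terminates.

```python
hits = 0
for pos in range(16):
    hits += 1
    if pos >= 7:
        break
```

Let's trace through this code step by step.

Initialize: hits = 0
Entering loop: for pos in range(16):
After iteration 1: pos = 0, hits = 1
After iteration 2: pos = 1, hits = 2
After iteration 3: pos = 2, hits = 3
After iteration 4: pos = 3, hits = 4
After iteration 5: pos = 4, hits = 5
After iteration 6: pos = 5, hits = 6
After iteration 7: pos = 6, hits = 7
After iteration 8: pos = 7, hits = 8
Loop ends.

Final answer: 8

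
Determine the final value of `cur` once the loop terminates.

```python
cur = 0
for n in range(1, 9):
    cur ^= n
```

Let's trace through this code step by step.

Initialize: cur = 0
Entering loop: for n in range(1, 9):
After iteration 1: n = 1, cur = 1
After iteration 2: n = 2, cur = 3
After iteration 3: n = 3, cur = 0
After iteration 4: n = 4, cur = 4
After iteration 5: n = 5, cur = 1
After iteration 6: n = 6, cur = 7
After iteration 7: n = 7, cur = 0
After iteration 8: n = 8, cur = 8
Loop ends.

Final answer: 8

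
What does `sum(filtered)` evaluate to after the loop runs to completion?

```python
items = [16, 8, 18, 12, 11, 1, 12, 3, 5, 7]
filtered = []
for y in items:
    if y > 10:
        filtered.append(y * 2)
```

Let's trace through this code step by step.

Initialize: items = [16, 8, 18, 12, 11, 1, 12, 3, 5, 7]
Initialize: filtered = []
Entering loop: for y in items:
After iteration 1: y = 16, filtered = [32]
After iteration 2: y = 8, filtered = [32]
After iteration 3: y = 18, filtered = [32, 36]
After iteration 4: y = 12, filtered = [32, 36, 24]
After iteration 5: y = 11, filtered = [32, 36, 24, 22]
After iteration 6: y = 1, filtered = [32, 36, 24, 22]
After iteration 7: y = 12, filtered = [32, 36, 24, 22, 24]
After iteration 8: y = 3, filtered = [32, 36, 24, 22, 24]
After iteration 9: y = 5, filtered = [32, 36, 24, 22, 24]
After iteration 10: y = 7, filtered = [32, 36, 24, 22, 24]
Loop ends.
sum(filtered) = 138

Final answer: 138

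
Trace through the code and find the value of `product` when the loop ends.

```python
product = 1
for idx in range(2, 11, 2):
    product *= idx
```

Let's trace through this code step by step.

Initialize: product = 1
Entering loop: for idx in range(2, 11, 2):
After iteration 1: idx = 2, product = 2
After iteration 2: idx = 4, product = 8
After iteration 3: idx = 6, product = 48
After iteration 4: idx = 8, product = 384
After iteration 5: idx = 10, product = 3840
Loop ends.

Final answer: 3840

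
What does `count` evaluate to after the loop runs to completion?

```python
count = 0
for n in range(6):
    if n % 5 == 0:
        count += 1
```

Let's trace through this code step by step.

Initialize: count = 0
Entering loop: for n in range(6):
After iteration 1: n = 0, count = 1
After iteration 2: n = 1, count = 1
After iteration 3: n = 2, count = 1
After iteration 4: n = 3, count = 1
After iteration 5: n = 4, count = 1
After iteration 6: n = 5, count = 2
Loop ends.

Final answer: 2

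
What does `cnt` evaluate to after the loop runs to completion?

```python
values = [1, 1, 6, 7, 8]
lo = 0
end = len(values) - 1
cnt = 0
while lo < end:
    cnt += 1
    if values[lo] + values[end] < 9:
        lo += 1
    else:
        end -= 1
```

Let's trace through this code step by step.

Initialize: values = [1, 1, 6, 7, 8]
Initialize: lo = 0
Initialize: end = 4
Initialize: cnt = 0
Entering loop: while lo < end:
After iteration 1: lo = 0, end = 3, cnt = 1
After iteration 2: lo = 1, end = 3, cnt = 2
After iteration 3: lo = 2, end = 3, cnt = 3
After iteration 4: lo = 2, end = 2, cnt = 4
Loop ends.

Final answer: 4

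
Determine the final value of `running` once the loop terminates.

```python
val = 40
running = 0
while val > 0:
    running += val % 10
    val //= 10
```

Let's trace through this code step by step.

Initialize: val = 40
Initialize: running = 0
Entering loop: while val > 0:
After iteration 1: val = 4, running = 0
After iteration 2: val = 0, running = 4
Loop ends.

Final answer: 4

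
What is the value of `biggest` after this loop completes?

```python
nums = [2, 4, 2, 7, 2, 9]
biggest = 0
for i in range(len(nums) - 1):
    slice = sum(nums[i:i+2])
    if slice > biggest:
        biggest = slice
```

Let's trace through this code step by step.

Initialize: nums = [2, 4, 2, 7, 2, 9]
Initialize: biggest = 0
Entering loop: for i in range(len(nums) - 1):
After iteration 1: i = 0, biggest = 6, slice = 6
After iteration 2: i = 1, biggest = 6, slice = 6
After iteration 3: i = 2, biggest = 9, slice = 9
After iteration 4: i = 3, biggest = 9, slice = 9
After iteration 5: i = 4, biggest = 11, slice = 11
Loop ends.

Final answer: 11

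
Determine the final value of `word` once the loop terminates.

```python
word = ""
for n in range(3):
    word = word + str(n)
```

Let's trace through this code step by step.

Initialize: word = ''
Entering loop: for n in range(3):
After iteration 1: n = 0, word = '0'
After iteration 2: n = 1, word = '01'
After iteration 3: n = 2, word = '012'
Loop ends.

Final answer: '012'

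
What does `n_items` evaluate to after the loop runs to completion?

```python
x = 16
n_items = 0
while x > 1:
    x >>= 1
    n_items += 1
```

Let's trace through this code step by step.

Initialize: x = 16
Initialize: n_items = 0
Entering loop: while x > 1:
After iteration 1: x = 8, n_items = 1
After iteration 2: x = 4, n_items = 2
After iteration 3: x = 2, n_items = 3
After iteration 4: x = 1, n_items = 4
Loop ends.

Final answer: 4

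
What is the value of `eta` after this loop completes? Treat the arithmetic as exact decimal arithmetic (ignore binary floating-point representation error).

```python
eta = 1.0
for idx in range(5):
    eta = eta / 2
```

Let's trace through this code step by step.

Initialize: eta = 1.0
Entering loop: for idx in range(5):
After iteration 1: idx = 0, eta = 0.5
After iteration 2: idx = 1, eta = 0.25
After iteration 3: idx = 2, eta = 0.125
After iteration 4: idx = 3, eta = 0.0625
After iteration 5: idx = 4, eta = 0.03125
Loop ends.

Final answer: 0.03125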